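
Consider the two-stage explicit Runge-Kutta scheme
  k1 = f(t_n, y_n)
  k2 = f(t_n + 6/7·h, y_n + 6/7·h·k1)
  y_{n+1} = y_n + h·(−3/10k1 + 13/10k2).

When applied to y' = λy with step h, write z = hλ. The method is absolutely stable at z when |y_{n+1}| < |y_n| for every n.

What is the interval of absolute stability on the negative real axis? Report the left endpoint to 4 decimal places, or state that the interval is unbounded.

z∈(-0.8974,0).

On y'=λy, z=hλ:
  k1=λy_n ⇒ h·k1=z·y_n;  k2=λ(1+6/7z)y_n ⇒ h·k2=z(1+6/7z)y_n
  y_{n+1}/y_n = 1 − 3/10z + 13/10z(1+6/7z) = 1 + z + 39/35z²
  R(z) = 1 + z + 39/35z².

Solve |R(x)|<1 on ℝ⁻.
x=-0.39: |R|=0.7795
R=1: x+39/35x²=0 ⇒ x=−35/39=-0.8974; min R=1−1/(4·39/35)=0.7756>−1
Confirm numerically:
  x=-0.858: |R|=0.96230 <1
  x=-0.548: |R|=0.78662 <1
  x=-0.410: |R|=0.77731 <1
  x=-0.366: |R|=0.78327 <1
  x=-1.407: |R|=1.79889 >1
  x=-1.062: |R|=1.19474 >1
  x=-0.969: |R|=1.07727 >1
So |R|<1 on (-0.8974, 0).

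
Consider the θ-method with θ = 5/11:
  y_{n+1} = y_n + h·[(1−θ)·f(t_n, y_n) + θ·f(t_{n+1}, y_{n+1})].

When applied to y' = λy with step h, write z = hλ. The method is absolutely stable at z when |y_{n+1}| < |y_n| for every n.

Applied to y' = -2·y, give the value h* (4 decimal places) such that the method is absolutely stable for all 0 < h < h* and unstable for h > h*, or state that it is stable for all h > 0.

Set f=λy, z=hλ:
  y_{n+1} = y_n + z·[6/11·y_n + 5/11·y_{n+1}] ⇒ (1 − 5/11z)y_{n+1} = (1 + 6/11z)y_n
  so R(z) = (1 + 6/11z)/(1 − 5/11z).

Boundary: |R(x)|=1, x<0.
x=-1.12: |R|=0.2578
R=−1: 1+6/11x = −1+5/11x ⇒ -1/11x=2 ⇒ x=2/(-1/11)=-22.0000
Confirm numerically:
  x=-21.323: |R|=0.99424 <1
  x=-19.881: |R|=0.98081 <1
  x=-12.678: |R|=0.87469 <1
  x=-22.595: |R|=1.00480 >1
  x=-22.202: |R|=1.00166 >1
  x=-22.129: |R|=1.00106 >1
Stable set (-22.0000, 0).

(-22.0000,0); λ=-2 ⇒ h* = (22)/2 = 11.0000.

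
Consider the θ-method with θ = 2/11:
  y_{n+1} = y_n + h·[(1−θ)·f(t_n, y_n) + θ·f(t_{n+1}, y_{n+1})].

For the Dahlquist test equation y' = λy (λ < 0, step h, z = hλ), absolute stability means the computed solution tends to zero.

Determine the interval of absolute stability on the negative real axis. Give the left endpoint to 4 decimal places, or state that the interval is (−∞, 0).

Set f=λy, z=hλ:
  y_{n+1} = y_n + z·[9/11·y_n + 2/11·y_{n+1}] ⇒ (1 − 2/11z)y_{n+1} = (1 + 9/11z)y_n
  so R(z) = (1 + 9/11z)/(1 − 2/11z).

Find x<0 with |R(x)|<1.
x=-1.41: |R|=0.1223
R=−1: 1+9/11x = −1+2/11x ⇒ -7/11x=2 ⇒ x=2/(-7/11)=-3.1429
Confirm numerically:
  x=-2.825: |R|=0.86637 <1
  x=-1.929: |R|=0.42812 <1
  x=-1.894: |R|=0.40885 <1
  x=-1.395: |R|=0.11276 <1
  x=-3.722: |R|=1.21980 >1
  x=-3.620: |R|=1.18311 >1
  x=-3.247: |R|=1.04167 >1
Stable set (-3.1429, 0).

z∈(-3.1429,0).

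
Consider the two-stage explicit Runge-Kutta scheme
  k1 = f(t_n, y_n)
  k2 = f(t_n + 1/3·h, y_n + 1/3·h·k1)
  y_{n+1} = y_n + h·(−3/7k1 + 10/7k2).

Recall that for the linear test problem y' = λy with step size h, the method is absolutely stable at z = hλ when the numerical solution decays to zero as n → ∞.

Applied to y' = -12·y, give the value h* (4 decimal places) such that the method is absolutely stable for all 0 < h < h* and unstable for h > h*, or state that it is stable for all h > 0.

(-2.1000,0); λ=-12 ⇒ h* = (21/10)/12 = 0.1750.

With y'=λy (z=hλ):
  k1=λy_n ⇒ h·k1=z·y_n;  k2=λ(1+1/3z)y_n ⇒ h·k2=z(1+1/3z)y_n
  y_{n+1}/y_n = 1 − 3/7z + 10/7z(1+1/3z) = 1 + z + 10/21z²
  R(z) = 1 + z + 10/21z².

Solve |R(x)|<1 on ℝ⁻.
x=-1.49: |R|=0.5672
R=1: x+10/21x²=0 ⇒ x=−21/10=-2.1000; min R=1−1/(4·10/21)=0.4750>−1
Confirm numerically:
  x=-1.845: |R|=0.77596 <1
  x=-1.539: |R|=0.58887 <1
  x=-1.418: |R|=0.53949 <1
  x=-0.841: |R|=0.49580 <1
  x=-2.464: |R|=1.42709 >1
  x=-2.291: |R|=1.20837 >1
Stable set (-2.1000, 0).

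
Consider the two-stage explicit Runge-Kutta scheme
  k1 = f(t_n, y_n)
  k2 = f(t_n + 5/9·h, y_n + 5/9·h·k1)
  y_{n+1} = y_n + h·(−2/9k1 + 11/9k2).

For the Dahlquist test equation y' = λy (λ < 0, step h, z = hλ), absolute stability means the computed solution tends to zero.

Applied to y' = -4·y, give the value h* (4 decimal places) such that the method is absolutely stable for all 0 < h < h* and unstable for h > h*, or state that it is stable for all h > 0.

Test eqn y'=λy, z=hλ:
  k1=λy_n ⇒ h·k1=z·y_n;  k2=λ(1+5/9z)y_n ⇒ h·k2=z(1+5/9z)y_n
  y_{n+1}/y_n = 1 − 2/9z + 11/9z(1+5/9z) = 1 + z + 55/81z²
  so R(z) = 1 + z + 55/81z².

Solve |R(x)|<1 on ℝ⁻.
x=-1.77: |R|=1.3573
R=1: x+55/81x²=0 ⇒ x=−81/55=-1.4727; min R=1−1/(4·55/81)=0.6318>−1
Confirm numerically:
  x=-1.088: |R|=0.71578 <1
  x=-1.045: |R|=0.69650 <1
  x=-0.826: |R|=0.63727 <1
  x=-1.837: |R|=1.45437 >1
  x=-1.815: |R|=1.42182 >1
  x=-1.700: |R|=1.26235 >1
Stable set (-1.4727, 0).

(-1.4727,0); λ=-4 ⇒ h* = (81/55)/4 = 0.3682.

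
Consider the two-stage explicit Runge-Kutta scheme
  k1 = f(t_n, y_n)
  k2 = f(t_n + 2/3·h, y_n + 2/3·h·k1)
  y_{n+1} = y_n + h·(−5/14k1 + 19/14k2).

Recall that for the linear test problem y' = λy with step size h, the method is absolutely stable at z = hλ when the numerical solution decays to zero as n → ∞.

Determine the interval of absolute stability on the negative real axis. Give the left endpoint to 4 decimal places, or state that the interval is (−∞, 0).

z∈(-1.1053,0).

Test eqn y'=λy, z=hλ:
  k1=λy_n ⇒ h·k1=z·y_n;  k2=λ(1+2/3z)y_n ⇒ h·k2=z(1+2/3z)y_n
  y_{n+1}/y_n = 1 − 5/14z + 19/14z(1+2/3z) = 1 + z + 19/21z²
  R(z) = 1 + z + 19/21z².

Need |R(x)|<1, x<0.
x=-1.23: |R|=1.1388
R=1: x+19/21x²=0 ⇒ x=−21/19=-1.1053; min R=1−1/(4·19/21)=0.7237>−1
Confirm numerically:
  x=-0.876: |R|=0.81829 <1
  x=-0.655: |R|=0.73317 <1
  x=-0.523: |R|=0.72448 <1
  x=-0.475: |R|=0.72914 <1
  x=-1.256: |R|=1.17129 >1
  x=-1.203: |R|=1.10638 >1
Stable set (-1.1053, 0).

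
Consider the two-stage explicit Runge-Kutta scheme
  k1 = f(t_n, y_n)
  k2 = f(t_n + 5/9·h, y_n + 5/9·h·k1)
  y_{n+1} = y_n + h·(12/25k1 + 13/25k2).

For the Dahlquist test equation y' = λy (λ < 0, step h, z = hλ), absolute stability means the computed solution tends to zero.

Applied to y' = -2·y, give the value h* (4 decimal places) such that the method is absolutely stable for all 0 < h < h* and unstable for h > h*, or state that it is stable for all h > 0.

With y'=λy (z=hλ):
  k1=λy_n ⇒ h·k1=z·y_n;  k2=λ(1+5/9z)y_n ⇒ h·k2=z(1+5/9z)y_n
  y_{n+1}/y_n = 1 + 12/25z + 13/25z(1+5/9z) = 1 + z + 13/45z²
  Hence R(z) = 1 + z + 13/45z².

Solve |R(x)|<1 on ℝ⁻.
x=-0.41: |R|=0.6386
R=1: x+13/45x²=0 ⇒ x=−45/13=-3.4615; min R=1−1/(4·13/45)=0.1346>−1
Confirm numerically:
  x=-3.136: |R|=0.70508 <1
  x=-2.687: |R|=0.39877 <1
  x=-2.668: |R|=0.38838 <1
  x=-1.686: |R|=0.13519 <1
  x=-3.967: |R|=1.57927 >1
  x=-3.920: |R|=1.51918 >1
  x=-3.675: |R|=1.22662 >1
Interval (-3.4615, 0).

(-3.4615,0); λ=-2 ⇒ h* = (45/13)/2 = 1.7308.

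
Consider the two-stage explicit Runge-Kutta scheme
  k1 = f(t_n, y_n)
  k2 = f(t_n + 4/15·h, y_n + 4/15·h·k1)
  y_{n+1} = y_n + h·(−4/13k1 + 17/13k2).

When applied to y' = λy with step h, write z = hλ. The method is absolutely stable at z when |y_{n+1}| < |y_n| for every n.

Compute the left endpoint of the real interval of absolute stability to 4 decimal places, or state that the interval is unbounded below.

Set f=λy, z=hλ:
  k1=λy_n ⇒ h·k1=z·y_n;  k2=λ(1+4/15z)y_n ⇒ h·k2=z(1+4/15z)y_n
  y_{n+1}/y_n = 1 − 4/13z + 17/13z(1+4/15z) = 1 + z + 68/195z²
  so R(z) = 1 + z + 68/195z².

Solve |R(x)|<1 on ℝ⁻.
x=-1.47: |R|=0.2835
R=1: x+68/195x²=0 ⇒ x=−195/68=-2.8676; min R=1−1/(4·68/195)=0.2831>−1
Confirm numerically:
  x=-1.964: |R|=0.38111 <1
  x=-1.385: |R|=0.28392 <1
  x=-1.234: |R|=0.29701 <1
  x=-3.240: |R|=1.42070 >1
  x=-2.970: |R|=1.10601 >1
  x=-2.915: |R|=1.04813 >1
Interval (-2.8676, 0).

left endpoint -2.8676.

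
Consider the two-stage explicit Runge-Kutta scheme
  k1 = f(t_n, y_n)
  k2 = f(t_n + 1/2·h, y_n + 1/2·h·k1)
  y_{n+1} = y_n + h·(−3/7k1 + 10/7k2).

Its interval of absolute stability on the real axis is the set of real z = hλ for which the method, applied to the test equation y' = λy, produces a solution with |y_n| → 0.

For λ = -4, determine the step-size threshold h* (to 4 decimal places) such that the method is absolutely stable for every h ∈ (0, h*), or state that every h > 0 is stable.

With y'=λy (z=hλ):
  k1=λy_n ⇒ h·k1=z·y_n;  k2=λ(1+1/2z)y_n ⇒ h·k2=z(1+1/2z)y_n
  y_{n+1}/y_n = 1 − 3/7z + 10/7z(1+1/2z) = 1 + z + 5/7z²
  so R(z) = 1 + z + 5/7z².

Boundary: |R(x)|=1, x<0.
x=-1.22: |R|=0.8431
R=1: x+5/7x²=0 ⇒ x=−7/5=-1.4000; min R=1−1/(4·5/7)=0.6500>−1
Confirm numerically:
  x=-0.906: |R|=0.68031 <1
  x=-0.708: |R|=0.65005 <1
  x=-0.577: |R|=0.66081 <1
  x=-1.778: |R|=1.48006 >1
  x=-1.715: |R|=1.38588 >1
  x=-1.590: |R|=1.21579 >1
So |R|<1 on (-1.4000, 0).

(-1.4000,0); λ=-4 ⇒ h* = (7/5)/4 = 0.3500.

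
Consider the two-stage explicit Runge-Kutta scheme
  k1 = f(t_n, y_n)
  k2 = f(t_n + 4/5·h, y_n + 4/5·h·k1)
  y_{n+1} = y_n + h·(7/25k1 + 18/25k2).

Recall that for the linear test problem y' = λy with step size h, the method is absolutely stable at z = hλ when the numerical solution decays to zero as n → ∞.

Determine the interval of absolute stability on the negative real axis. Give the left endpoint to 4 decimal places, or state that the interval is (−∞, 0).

(-1.7361, 0).

Test eqn y'=λy, z=hλ:
  k1=λy_n ⇒ h·k1=z·y_n;  k2=λ(1+4/5z)y_n ⇒ h·k2=z(1+4/5z)y_n
  y_{n+1}/y_n = 1 + 7/25z + 18/25z(1+4/5z) = 1 + z + 72/125z²
  ⇒ R(z) = 1 + z + 72/125z².

Solve |R(x)|<1 on ℝ⁻.
x=-1.04: |R|=0.5830
R=1: x+72/125x²=0 ⇒ x=−125/72=-1.7361; min R=1−1/(4·72/125)=0.5660>−1
Confirm numerically:
  x=-1.637: |R|=0.90655 <1
  x=-1.538: |R|=0.82450 <1
  x=-1.241: |R|=0.64609 <1
  x=-1.009: |R|=0.57741 <1
  x=-2.101: |R|=1.44158 >1
  x=-2.089: |R|=1.42462 >1
Interval (-1.7361, 0).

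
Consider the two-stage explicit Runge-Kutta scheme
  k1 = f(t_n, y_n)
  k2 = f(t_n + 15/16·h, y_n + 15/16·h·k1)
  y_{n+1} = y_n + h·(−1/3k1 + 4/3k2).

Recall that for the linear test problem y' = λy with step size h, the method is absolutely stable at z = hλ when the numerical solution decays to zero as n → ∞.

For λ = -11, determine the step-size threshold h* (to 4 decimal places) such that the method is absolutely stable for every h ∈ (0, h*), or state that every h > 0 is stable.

(-0.8000,0); λ=-11 ⇒ h* = (4/5)/11 = 0.0727.

Set f=λy, z=hλ:
  k1=λy_n ⇒ h·k1=z·y_n;  k2=λ(1+15/16z)y_n ⇒ h·k2=z(1+15/16z)y_n
  y_{n+1}/y_n = 1 − 1/3z + 4/3z(1+15/16z) = 1 + z + 5/4z²
  ⇒ R(z) = 1 + z + 5/4z².

Need |R(x)|<1, x<0.
x=-1.05: |R|=1.3281
R=1: x+5/4x²=0 ⇒ x=−4/5=-0.8000; min R=1−1/(4·5/4)=0.8000>−1
Confirm numerically:
  x=-0.669: |R|=0.89045 <1
  x=-0.537: |R|=0.82346 <1
  x=-0.419: |R|=0.80045 <1
  x=-0.414: |R|=0.80024 <1
  x=-1.369: |R|=1.97370 >1
  x=-0.960: |R|=1.19200 >1
Interval (-0.8000, 0).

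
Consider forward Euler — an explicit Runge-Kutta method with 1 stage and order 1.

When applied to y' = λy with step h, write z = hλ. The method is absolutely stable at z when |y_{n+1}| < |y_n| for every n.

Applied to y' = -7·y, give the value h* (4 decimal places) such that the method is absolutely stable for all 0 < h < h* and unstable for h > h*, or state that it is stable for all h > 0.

(-2.0000,0); λ=-7 ⇒ h* = 0.2857.

With y'=λy (z=hλ):
  order 1, 1-stage ⇒ R(z)=1+z
  (e.g. R(-1.69)=-0.69000, |R|=0.69000)

Solve |R(x)|<1 on ℝ⁻.
x=-1.69: |R|=0.6900
|R(-2.01)|=1.0100 |R(-1.3)|=0.3000 |R(-0.8)|=0.2000
Bisect:
  x_lo=-2.4034 |R|=1.4034  x_hi=-0.2326 |R|=0.7674
  mid=-1.31799 |R|=0.31799 →hi
  mid=-1.86068 |R|=0.86068 →hi
  mid=-2.13202 |R|=1.13202 →lo
  mid=-1.99635 |R|=0.99635 →hi
  mid=-2.06418 |R|=1.06418 →lo
  mid=-2.03027 |R|=1.03027 →lo
  mid=-2.01331 |R|=1.01331 →lo
  mid=-2.00483 |R|=1.00483 →lo
  ...
  [-2.00006,-1.99993] ⇒ x*=-2.0000
Interval (-2.0000, 0).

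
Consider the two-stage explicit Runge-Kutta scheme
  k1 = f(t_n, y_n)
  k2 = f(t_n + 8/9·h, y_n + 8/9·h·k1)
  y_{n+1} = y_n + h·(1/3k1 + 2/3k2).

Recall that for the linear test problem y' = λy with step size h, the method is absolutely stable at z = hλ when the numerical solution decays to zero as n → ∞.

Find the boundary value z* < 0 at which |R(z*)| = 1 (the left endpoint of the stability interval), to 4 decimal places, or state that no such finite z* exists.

On y'=λy, z=hλ:
  k1=λy_n ⇒ h·k1=z·y_n;  k2=λ(1+8/9z)y_n ⇒ h·k2=z(1+8/9z)y_n
  y_{n+1}/y_n = 1 + 1/3z + 2/3z(1+8/9z) = 1 + z + 16/27z²
  R(z) = 1 + z + 16/27z².

Boundary: |R(x)|=1, x<0.
x=-0.87: |R|=0.5785
R=1: x+16/27x²=0 ⇒ x=−27/16=-1.6875; min R=1−1/(4·16/27)=0.5781>−1
Confirm numerically:
  x=-1.616: |R|=0.93153 <1
  x=-1.191: |R|=0.64958 <1
  x=-1.014: |R|=0.59530 <1
  x=-2.019: |R|=1.39662 >1
  x=-1.961: |R|=1.31783 >1
  x=-1.847: |R|=1.17458 >1
Interval (-1.6875, 0).

z* = -1.6875.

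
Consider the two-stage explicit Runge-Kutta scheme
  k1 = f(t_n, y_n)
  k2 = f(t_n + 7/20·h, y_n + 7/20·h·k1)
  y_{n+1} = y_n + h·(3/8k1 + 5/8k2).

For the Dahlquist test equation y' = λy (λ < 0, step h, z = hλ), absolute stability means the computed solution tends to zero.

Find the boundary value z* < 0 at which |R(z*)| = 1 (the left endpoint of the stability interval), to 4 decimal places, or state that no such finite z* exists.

On y'=λy, z=hλ:
  k1=λy_n ⇒ h·k1=z·y_n;  k2=λ(1+7/20z)y_n ⇒ h·k2=z(1+7/20z)y_n
  y_{n+1}/y_n = 1 + 3/8z + 5/8z(1+7/20z) = 1 + z + 7/32z²
  R(z) = 1 + z + 7/32z².

Solve |R(x)|<1 on ℝ⁻.
x=-1.31: |R|=0.0654
R=1: x+7/32x²=0 ⇒ x=−32/7=-4.5714; min R=1−1/(4·7/32)=-0.1429>−1
Confirm numerically:
  x=-3.880: |R|=0.41315 <1
  x=-2.685: |R|=0.10798 <1
  x=-2.302: |R|=0.14280 <1
  x=-4.755: |R|=1.19094 >1
  x=-4.710: |R|=1.14277 >1
So |R|<1 on (-4.5714, 0).

z* = -4.5714.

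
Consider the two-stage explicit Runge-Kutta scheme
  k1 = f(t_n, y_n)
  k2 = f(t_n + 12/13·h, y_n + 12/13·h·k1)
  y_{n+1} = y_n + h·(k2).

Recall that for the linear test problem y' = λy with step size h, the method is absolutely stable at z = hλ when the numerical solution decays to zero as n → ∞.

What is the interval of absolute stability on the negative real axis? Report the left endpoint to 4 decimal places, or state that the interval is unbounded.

On y'=λy, z=hλ:
  k1=λy_n ⇒ h·k1=z·y_n;  k2=λ(1+12/13z)y_n ⇒ h·k2=z(1+12/13z)y_n
  y_{n+1}/y_n = 1 + z(1+12/13z) = 1 + z + 12/13z²
  R(z) = 1 + z + 12/13z².

Solve |R(x)|<1 on ℝ⁻.
x=-0.75: |R|=0.7692
R=1: x+12/13x²=0 ⇒ x=−13/12=-1.0833; min R=1−1/(4·12/13)=0.7292>−1
Confirm numerically:
  x=-1.050: |R|=0.96769 <1
  x=-0.702: |R|=0.75290 <1
  x=-0.663: |R|=0.74276 <1
  x=-1.351: |R|=1.33380 >1
  x=-1.314: |R|=1.27978 >1
  x=-1.110: |R|=1.02732 >1
Interval (-1.0833, 0).

(-1.0833, 0).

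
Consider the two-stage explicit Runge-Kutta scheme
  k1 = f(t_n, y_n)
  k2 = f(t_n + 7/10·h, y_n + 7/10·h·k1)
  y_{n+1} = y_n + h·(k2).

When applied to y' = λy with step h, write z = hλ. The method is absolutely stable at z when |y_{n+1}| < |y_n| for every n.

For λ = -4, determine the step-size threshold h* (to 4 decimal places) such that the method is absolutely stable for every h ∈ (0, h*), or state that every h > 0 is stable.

Set f=λy, z=hλ:
  k1=λy_n ⇒ h·k1=z·y_n;  k2=λ(1+7/10z)y_n ⇒ h·k2=z(1+7/10z)y_n
  y_{n+1}/y_n = 1 + z(1+7/10z) = 1 + z + 7/10z²
  so R(z) = 1 + z + 7/10z².

Need |R(x)|<1, x<0.
x=-1.79: |R|=1.4529
R=1: x+7/10x²=0 ⇒ x=−10/7=-1.4286; min R=1−1/(4·7/10)=0.6429>−1
Confirm numerically:
  x=-1.169: |R|=0.78759 <1
  x=-1.018: |R|=0.70743 <1
  x=-0.951: |R|=0.68208 <1
  x=-0.753: |R|=0.64391 <1
  x=-1.749: |R|=1.39230 >1
Stable set (-1.4286, 0).

(-1.4286,0); λ=-4 ⇒ h* = (10/7)/4 = 0.3571.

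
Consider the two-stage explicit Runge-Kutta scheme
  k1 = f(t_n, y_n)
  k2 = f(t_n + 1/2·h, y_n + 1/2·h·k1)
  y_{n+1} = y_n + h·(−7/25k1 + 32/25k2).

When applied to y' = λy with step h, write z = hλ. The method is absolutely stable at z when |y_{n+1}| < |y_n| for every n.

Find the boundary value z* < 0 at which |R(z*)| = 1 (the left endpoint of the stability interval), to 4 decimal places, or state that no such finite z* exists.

z* = -1.5625.

Set f=λy, z=hλ:
  k1=λy_n ⇒ h·k1=z·y_n;  k2=λ(1+1/2z)y_n ⇒ h·k2=z(1+1/2z)y_n
  y_{n+1}/y_n = 1 − 7/25z + 32/25z(1+1/2z) = 1 + z + 16/25z²
  ⇒ R(z) = 1 + z + 16/25z².

Need |R(x)|<1, x<0.
x=-1.06: |R|=0.6591
R=1: x+16/25x²=0 ⇒ x=−25/16=-1.5625; min R=1−1/(4·16/25)=0.6094>−1
Confirm numerically:
  x=-1.538: |R|=0.97588 <1
  x=-1.475: |R|=0.91740 <1
  x=-1.164: |R|=0.70313 <1
  x=-1.794: |R|=1.26580 >1
  x=-1.793: |R|=1.26450 >1
So |R|<1 on (-1.5625, 0).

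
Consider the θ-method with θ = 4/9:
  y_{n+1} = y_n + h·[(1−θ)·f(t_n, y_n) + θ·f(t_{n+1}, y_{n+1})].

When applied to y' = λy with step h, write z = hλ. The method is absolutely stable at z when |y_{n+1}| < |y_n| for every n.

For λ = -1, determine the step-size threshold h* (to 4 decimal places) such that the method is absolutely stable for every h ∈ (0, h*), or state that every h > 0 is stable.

With y'=λy (z=hλ):
  y_{n+1} = y_n + z·[5/9·y_n + 4/9·y_{n+1}] ⇒ (1 − 4/9z)y_{n+1} = (1 + 5/9z)y_n
  so R(z) = (1 + 5/9z)/(1 − 4/9z).

Solve |R(x)|<1 on ℝ⁻.
x=-1.67: |R|=0.0415
R=−1: 1+5/9x = −1+4/9x ⇒ -1/9x=2 ⇒ x=2/(-1/9)=-18.0000
Confirm numerically:
  x=-17.876: |R|=0.99846 <1
  x=-17.183: |R|=0.98949 <1
  x=-16.945: |R|=0.98626 <1
  x=-18.255: |R|=1.00311 >1
  x=-18.237: |R|=1.00289 >1
  x=-18.152: |R|=1.00186 >1
Interval (-18.0000, 0).

(-18.0000,0); λ=-1 ⇒ h* = (18)/1 = 18.0000.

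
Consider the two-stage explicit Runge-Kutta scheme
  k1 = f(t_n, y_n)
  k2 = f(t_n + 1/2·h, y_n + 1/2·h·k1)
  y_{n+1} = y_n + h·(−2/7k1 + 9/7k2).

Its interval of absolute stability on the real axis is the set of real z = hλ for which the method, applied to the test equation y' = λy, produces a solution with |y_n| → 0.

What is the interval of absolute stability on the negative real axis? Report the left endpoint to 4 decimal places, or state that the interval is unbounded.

On y'=λy, z=hλ:
  k1=λy_n ⇒ h·k1=z·y_n;  k2=λ(1+1/2z)y_n ⇒ h·k2=z(1+1/2z)y_n
  y_{n+1}/y_n = 1 − 2/7z + 9/7z(1+1/2z) = 1 + z + 9/14z²
  so R(z) = 1 + z + 9/14z².

Need |R(x)|<1, x<0.
x=-0.89: |R|=0.6192
R=1: x+9/14x²=0 ⇒ x=−14/9=-1.5556; min R=1−1/(4·9/14)=0.6111>−1
Confirm numerically:
  x=-1.516: |R|=0.96145 <1
  x=-1.510: |R|=0.95578 <1
  x=-1.327: |R|=0.80503 <1
  x=-0.937: |R|=0.62741 <1
  x=-1.987: |R|=1.55111 >1
  x=-1.796: |R|=1.27761 >1
Stable set (-1.5556, 0).

z∈(-1.5556,0).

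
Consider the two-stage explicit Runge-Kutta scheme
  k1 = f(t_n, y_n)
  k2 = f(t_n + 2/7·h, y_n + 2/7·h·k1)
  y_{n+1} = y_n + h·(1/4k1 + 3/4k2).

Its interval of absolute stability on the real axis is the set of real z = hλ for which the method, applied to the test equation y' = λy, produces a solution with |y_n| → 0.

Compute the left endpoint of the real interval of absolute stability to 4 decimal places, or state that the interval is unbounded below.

Test eqn y'=λy, z=hλ:
  k1=λy_n ⇒ h·k1=z·y_n;  k2=λ(1+2/7z)y_n ⇒ h·k2=z(1+2/7z)y_n
  y_{n+1}/y_n = 1 + 1/4z + 3/4z(1+2/7z) = 1 + z + 3/14z²
  so R(z) = 1 + z + 3/14z².

Boundary: |R(x)|=1, x<0.
x=-0.38: |R|=0.6509
R=1: x+3/14x²=0 ⇒ x=−14/3=-4.6667; min R=1−1/(4·3/14)=-0.1667>−1
Confirm numerically:
  x=-3.389: |R|=0.07214 <1
  x=-2.644: |R|=0.14599 <1
  x=-2.180: |R|=0.16163 <1
  x=-5.206: |R|=1.60166 >1
  x=-5.109: |R|=1.48426 >1
  x=-4.971: |R|=1.32418 >1
Interval (-4.6667, 0).

z* = -4.6667.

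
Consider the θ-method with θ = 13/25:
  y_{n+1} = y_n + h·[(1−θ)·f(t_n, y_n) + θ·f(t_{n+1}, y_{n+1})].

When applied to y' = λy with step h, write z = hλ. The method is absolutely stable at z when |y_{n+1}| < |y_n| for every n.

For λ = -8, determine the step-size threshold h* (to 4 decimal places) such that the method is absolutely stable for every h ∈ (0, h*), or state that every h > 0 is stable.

With y'=λy (z=hλ):
  y_{n+1} = y_n + z·[12/25·y_n + 13/25·y_{n+1}] ⇒ (1 − 13/25z)y_{n+1} = (1 + 12/25z)y_n
  ⇒ R(z) = (1 + 12/25z)/(1 − 13/25z).

Solve |R(x)|<1 on ℝ⁻.
x=-0.72: |R|=0.4761
x=-2: |R|=0.0196
x=-10: |R|=0.6129
x=-100: |R|=0.8868
θ=13/25≥1/2 ⇒ |1+12/25x|<|1−13/25x| ∀x<0 ⇒ interval (−∞,0).

(−∞, 0) — no finite endpoint. Any h>0 works for λ=-8.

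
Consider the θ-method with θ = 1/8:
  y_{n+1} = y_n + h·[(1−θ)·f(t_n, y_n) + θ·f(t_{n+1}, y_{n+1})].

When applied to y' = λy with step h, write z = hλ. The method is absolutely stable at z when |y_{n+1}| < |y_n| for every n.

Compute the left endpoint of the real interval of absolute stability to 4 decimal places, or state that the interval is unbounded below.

left endpoint -2.6667.

On y'=λy, z=hλ:
  y_{n+1} = y_n + z·[7/8·y_n + 1/8·y_{n+1}] ⇒ (1 − 1/8z)y_{n+1} = (1 + 7/8z)y_n
  ⇒ R(z) = (1 + 7/8z)/(1 − 1/8z).

Solve |R(x)|<1 on ℝ⁻.
x=-0.86: |R|=0.2235
R=−1: 1+7/8x = −1+1/8x ⇒ -3/4x=2 ⇒ x=2/(-3/4)=-2.6667
Confirm numerically:
  x=-2.427: |R|=0.86209 <1
  x=-2.244: |R|=0.75244 <1
  x=-1.434: |R|=0.21603 <1
  x=-3.195: |R|=1.28316 >1
  x=-3.083: |R|=1.22539 >1
  x=-2.917: |R|=1.13758 >1
Interval (-2.6667, 0).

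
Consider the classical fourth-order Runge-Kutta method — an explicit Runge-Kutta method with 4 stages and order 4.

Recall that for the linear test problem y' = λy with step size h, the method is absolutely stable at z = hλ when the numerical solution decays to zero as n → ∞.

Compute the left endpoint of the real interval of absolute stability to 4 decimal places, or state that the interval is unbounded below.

On y'=λy, z=hλ:
  order 4, 4-stage ⇒ R(z)=1+z+z^2/2+z^3/6+z^4/24
  (e.g. R(-1.69)=0.27347, |R|=0.27347)

Need |R(x)|<1, x<0.
x=-1.69: |R|=0.2735
|R(-2.88)|=1.1524 |R(-2.76)|=0.9625 |R(-1.69)|=0.2735
Bisect:
  x_lo=-3.3575 |R|=2.2658  x_hi=-0.2400 |R|=0.7866
  mid=-1.79876 |R|=0.28521 →hi
  mid=-2.57815 |R|=0.73004 →hi
  mid=-2.96784 |R|=1.31196 →lo
  mid=-2.77299 |R|=0.98161 →hi
  mid=-2.87041 |R|=1.13611 →lo
  mid=-2.82170 |R|=1.05630 →lo
  mid=-2.79735 |R|=1.01833 →lo
  ...
  [-2.78536,-2.78517] ⇒ x*=-2.7853
Stable set (-2.7853, 0).

left endpoint -2.7853.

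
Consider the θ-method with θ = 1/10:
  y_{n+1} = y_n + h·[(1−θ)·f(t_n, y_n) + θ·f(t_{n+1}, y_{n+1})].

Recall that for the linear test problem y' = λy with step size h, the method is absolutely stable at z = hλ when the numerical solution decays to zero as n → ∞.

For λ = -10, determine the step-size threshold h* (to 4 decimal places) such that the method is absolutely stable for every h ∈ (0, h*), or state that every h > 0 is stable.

On y'=λy, z=hλ:
  y_{n+1} = y_n + z·[9/10·y_n + 1/10·y_{n+1}] ⇒ (1 − 1/10z)y_{n+1} = (1 + 9/10z)y_n
  Hence R(z) = (1 + 9/10z)/(1 − 1/10z).

Solve |R(x)|<1 on ℝ⁻.
x=-0.82: |R|=0.2421
R=−1: 1+9/10x = −1+1/10x ⇒ -4/5x=2 ⇒ x=2/(-4/5)=-2.5000
Confirm numerically:
  x=-2.176: |R|=0.78712 <1
  x=-2.141: |R|=0.76345 <1
  x=-1.404: |R|=0.23115 <1
  x=-2.901: |R|=1.24866 >1
  x=-2.701: |R|=1.12660 >1
  x=-2.668: |R|=1.10609 >1
Interval (-2.5000, 0).

(-2.5000,0); λ=-10 ⇒ h* = (5/2)/10 = 0.2500.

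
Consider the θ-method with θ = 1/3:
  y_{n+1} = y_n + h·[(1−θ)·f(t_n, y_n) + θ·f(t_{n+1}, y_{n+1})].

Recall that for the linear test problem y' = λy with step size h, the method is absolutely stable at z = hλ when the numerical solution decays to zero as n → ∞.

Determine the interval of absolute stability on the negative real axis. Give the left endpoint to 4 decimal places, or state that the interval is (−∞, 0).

With y'=λy (z=hλ):
  y_{n+1} = y_n + z·[2/3·y_n + 1/3·y_{n+1}] ⇒ (1 − 1/3z)y_{n+1} = (1 + 2/3z)y_n
  Hence R(z) = (1 + 2/3z)/(1 − 1/3z).

Solve |R(x)|<1 on ℝ⁻.
x=-0.4: |R|=0.6471
R=−1: 1+2/3x = −1+1/3x ⇒ -1/3x=2 ⇒ x=2/(-1/3)=-6.0000
Confirm numerically:
  x=-3.059: |R|=0.51461 <1
  x=-2.882: |R|=0.46991 <1
  x=-2.658: |R|=0.40933 <1
  x=-6.584: |R|=1.06093 >1
  x=-6.395: |R|=1.04204 >1
  x=-6.288: |R|=1.03101 >1
Interval (-6.0000, 0).

(-6.0000, 0).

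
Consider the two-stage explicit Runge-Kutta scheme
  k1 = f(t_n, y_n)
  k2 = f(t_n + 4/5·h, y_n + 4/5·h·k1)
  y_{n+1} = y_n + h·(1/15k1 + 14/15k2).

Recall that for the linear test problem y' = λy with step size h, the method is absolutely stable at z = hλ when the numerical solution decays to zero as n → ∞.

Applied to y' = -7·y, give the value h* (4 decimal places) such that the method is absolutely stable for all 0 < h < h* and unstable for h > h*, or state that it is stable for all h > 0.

Test eqn y'=λy, z=hλ:
  k1=λy_n ⇒ h·k1=z·y_n;  k2=λ(1+4/5z)y_n ⇒ h·k2=z(1+4/5z)y_n
  y_{n+1}/y_n = 1 + 1/15z + 14/15z(1+4/5z) = 1 + z + 56/75z²
  R(z) = 1 + z + 56/75z².

Need |R(x)|<1, x<0.
x=-1.45: |R|=1.1199
R=1: x+56/75x²=0 ⇒ x=−75/56=-1.3393; min R=1−1/(4·56/75)=0.6652>−1
Confirm numerically:
  x=-1.257: |R|=0.92277 <1
  x=-1.040: |R|=0.76759 <1
  x=-0.782: |R|=0.67460 <1
  x=-0.541: |R|=0.67754 <1
  x=-1.634: |R|=1.35957 >1
  x=-1.580: |R|=1.28398 >1
  x=-1.572: |R|=1.27315 >1
Interval (-1.3393, 0).

(-1.3393,0); λ=-7 ⇒ h* = (75/56)/7 = 0.1913.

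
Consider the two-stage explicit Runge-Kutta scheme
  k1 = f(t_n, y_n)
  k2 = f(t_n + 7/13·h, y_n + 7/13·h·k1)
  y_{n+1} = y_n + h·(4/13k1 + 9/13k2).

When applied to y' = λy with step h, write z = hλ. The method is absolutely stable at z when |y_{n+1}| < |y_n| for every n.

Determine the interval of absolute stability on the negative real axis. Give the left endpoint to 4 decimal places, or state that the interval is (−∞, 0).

z∈(-2.6825,0).

Set f=λy, z=hλ:
  k1=λy_n ⇒ h·k1=z·y_n;  k2=λ(1+7/13z)y_n ⇒ h·k2=z(1+7/13z)y_n
  y_{n+1}/y_n = 1 + 4/13z + 9/13z(1+7/13z) = 1 + z + 63/169z²
  ⇒ R(z) = 1 + z + 63/169z².

Boundary: |R(x)|=1, x<0.
x=-1.22: |R|=0.3348
R=1: x+63/169x²=0 ⇒ x=−169/63=-2.6825; min R=1−1/(4·63/169)=0.3294>−1
Confirm numerically:
  x=-2.624: |R|=0.94274 <1
  x=-2.383: |R|=0.73391 <1
  x=-1.522: |R|=0.34154 <1
  x=-1.509: |R|=0.33985 <1
  x=-3.231: |R|=1.66060 >1
  x=-2.998: |R|=1.35256 >1
Stable set (-2.6825, 0).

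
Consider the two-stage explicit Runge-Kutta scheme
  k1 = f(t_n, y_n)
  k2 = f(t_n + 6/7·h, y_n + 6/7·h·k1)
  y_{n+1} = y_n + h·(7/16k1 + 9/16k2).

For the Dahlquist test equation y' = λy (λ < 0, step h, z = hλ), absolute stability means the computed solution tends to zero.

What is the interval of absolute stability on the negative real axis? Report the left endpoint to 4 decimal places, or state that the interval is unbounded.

Test eqn y'=λy, z=hλ:
  k1=λy_n ⇒ h·k1=z·y_n;  k2=λ(1+6/7z)y_n ⇒ h·k2=z(1+6/7z)y_n
  y_{n+1}/y_n = 1 + 7/16z + 9/16z(1+6/7z) = 1 + z + 27/56z²
  R(z) = 1 + z + 27/56z².

Solve |R(x)|<1 on ℝ⁻.
x=-0.86: |R|=0.4966
R=1: x+27/56x²=0 ⇒ x=−56/27=-2.0741; min R=1−1/(4·27/56)=0.4815>−1
Confirm numerically:
  x=-1.910: |R|=0.84891 <1
  x=-1.630: |R|=0.65101 <1
  x=-1.153: |R|=0.48797 <1
  x=-2.323: |R|=1.27880 >1
  x=-2.271: |R|=1.21562 >1
Stable set (-2.0741, 0).

(-2.0741, 0).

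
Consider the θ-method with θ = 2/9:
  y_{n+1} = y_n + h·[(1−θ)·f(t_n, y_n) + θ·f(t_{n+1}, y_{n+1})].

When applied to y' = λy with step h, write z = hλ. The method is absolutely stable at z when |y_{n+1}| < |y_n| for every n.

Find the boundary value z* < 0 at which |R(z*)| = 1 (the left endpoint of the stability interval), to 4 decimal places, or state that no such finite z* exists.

Test eqn y'=λy, z=hλ:
  y_{n+1} = y_n + z·[7/9·y_n + 2/9·y_{n+1}] ⇒ (1 − 2/9z)y_{n+1} = (1 + 7/9z)y_n
  so R(z) = (1 + 7/9z)/(1 − 2/9z).

Find x<0 with |R(x)|<1.
x=-1.17: |R|=0.0714
R=−1: 1+7/9x = −1+2/9x ⇒ -5/9x=2 ⇒ x=2/(-5/9)=-3.6000
Confirm numerically:
  x=-3.539: |R|=0.98103 <1
  x=-3.072: |R|=0.82567 <1
  x=-2.111: |R|=0.43692 <1
  x=-1.911: |R|=0.34137 <1
  x=-4.125: |R|=1.15217 >1
  x=-3.855: |R|=1.07630 >1
  x=-3.742: |R|=1.04307 >1
Stable set (-3.6000, 0).

z* = -3.6000.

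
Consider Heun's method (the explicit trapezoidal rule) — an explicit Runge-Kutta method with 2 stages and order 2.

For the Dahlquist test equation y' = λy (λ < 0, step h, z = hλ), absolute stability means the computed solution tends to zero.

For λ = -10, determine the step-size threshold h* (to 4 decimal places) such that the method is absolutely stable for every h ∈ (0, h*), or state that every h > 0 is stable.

With y'=λy (z=hλ):
  order 2, 2-stage ⇒ R(z)=1+z+z^2/2
  (e.g. R(-0.34)=0.71780, |R|=0.71780)

Boundary: |R(x)|=1, x<0.
x=-0.34: |R|=0.7178
|R(-2.34)|=1.3978 |R(-0.81)|=0.5181 |R(-0.8)|=0.5200
Bisect:
  x_lo=-2.4705 |R|=1.5811  x_hi=-0.1628 |R|=0.8505
  mid=-1.31662 |R|=0.55012 →hi
  mid=-1.89354 |R|=0.89921 →hi
  mid=-2.18200 |R|=1.19857 →lo
  mid=-2.03777 |R|=1.03849 →lo
  mid=-1.96566 |R|=0.96625 →hi
  mid=-2.00171 |R|=1.00172 →lo
  mid=-1.98369 |R|=0.98382 →hi
  mid=-1.99270 |R|=0.99273 →hi
  mid=-1.99721 |R|=0.99721 →hi
  ...
  [-2.00002,-1.99988] ⇒ x*=-2.0000
So |R|<1 on (-2.0000, 0).

(-2.0000,0); λ=-10 ⇒ h* = 0.2000.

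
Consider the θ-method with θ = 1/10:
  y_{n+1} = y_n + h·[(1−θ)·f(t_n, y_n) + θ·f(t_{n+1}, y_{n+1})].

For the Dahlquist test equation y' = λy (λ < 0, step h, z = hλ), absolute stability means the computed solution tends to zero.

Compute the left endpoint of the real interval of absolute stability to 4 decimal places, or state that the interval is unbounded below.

With y'=λy (z=hλ):
  y_{n+1} = y_n + z·[9/10·y_n + 1/10·y_{n+1}] ⇒ (1 − 1/10z)y_{n+1} = (1 + 9/10z)y_n
  so R(z) = (1 + 9/10z)/(1 − 1/10z).

Find x<0 with |R(x)|<1.
x=-1.17: |R|=0.0474
R=−1: 1+9/10x = −1+1/10x ⇒ -4/5x=2 ⇒ x=2/(-4/5)=-2.5000
Confirm numerically:
  x=-2.215: |R|=0.81334 <1
  x=-1.471: |R|=0.28236 <1
  x=-1.206: |R|=0.07621 <1
  x=-3.029: |R|=1.32481 >1
  x=-2.928: |R|=1.26485 >1
  x=-2.673: |R|=1.10921 >1
Stable set (-2.5000, 0).

z* = -2.5000.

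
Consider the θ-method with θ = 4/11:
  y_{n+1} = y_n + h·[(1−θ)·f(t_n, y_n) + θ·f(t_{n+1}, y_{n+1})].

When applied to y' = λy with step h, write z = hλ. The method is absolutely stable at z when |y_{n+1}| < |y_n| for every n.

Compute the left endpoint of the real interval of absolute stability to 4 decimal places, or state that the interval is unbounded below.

z* = -7.3333.

Test eqn y'=λy, z=hλ:
  y_{n+1} = y_n + z·[7/11·y_n + 4/11·y_{n+1}] ⇒ (1 − 4/11z)y_{n+1} = (1 + 7/11z)y_n
  ⇒ R(z) = (1 + 7/11z)/(1 − 4/11z).

Solve |R(x)|<1 on ℝ⁻.
x=-1.77: |R|=0.0769
R=−1: 1+7/11x = −1+4/11x ⇒ -3/11x=2 ⇒ x=2/(-3/11)=-7.3333
Confirm numerically:
  x=-6.166: |R|=0.90181 <1
  x=-5.605: |R|=0.84485 <1
  x=-5.229: |R|=0.80220 <1
  x=-7.933: |R|=1.04210 >1
  x=-7.369: |R|=1.00264 >1
So |R|<1 on (-7.3333, 0).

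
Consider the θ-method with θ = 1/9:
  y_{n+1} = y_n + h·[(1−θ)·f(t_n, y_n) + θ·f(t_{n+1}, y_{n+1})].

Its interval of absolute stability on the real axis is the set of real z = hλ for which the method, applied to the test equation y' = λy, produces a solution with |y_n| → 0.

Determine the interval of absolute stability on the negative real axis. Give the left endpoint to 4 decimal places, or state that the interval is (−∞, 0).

On y'=λy, z=hλ:
  y_{n+1} = y_n + z·[8/9·y_n + 1/9·y_{n+1}] ⇒ (1 − 1/9z)y_{n+1} = (1 + 8/9z)y_n
  Hence R(z) = (1 + 8/9z)/(1 − 1/9z).

Solve |R(x)|<1 on ℝ⁻.
x=-1.31: |R|=0.1435
R=−1: 1+8/9x = −1+1/9x ⇒ -7/9x=2 ⇒ x=2/(-7/9)=-2.5714
Confirm numerically:
  x=-2.343: |R|=0.85903 <1
  x=-2.062: |R|=0.67764 <1
  x=-1.371: |R|=0.18976 <1
  x=-3.082: |R|=1.29581 >1
  x=-2.999: |R|=1.24944 >1
  x=-2.753: |R|=1.10814 >1
So |R|<1 on (-2.5714, 0).

z∈(-2.5714,0).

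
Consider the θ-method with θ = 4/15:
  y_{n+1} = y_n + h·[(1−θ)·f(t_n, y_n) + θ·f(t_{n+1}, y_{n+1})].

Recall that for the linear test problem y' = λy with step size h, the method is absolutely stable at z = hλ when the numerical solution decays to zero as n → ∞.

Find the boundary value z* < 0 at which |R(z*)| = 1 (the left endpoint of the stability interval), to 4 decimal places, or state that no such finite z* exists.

z* = -4.2857.

On y'=λy, z=hλ:
  y_{n+1} = y_n + z·[11/15·y_n + 4/15·y_{n+1}] ⇒ (1 − 4/15z)y_{n+1} = (1 + 11/15z)y_n
  Hence R(z) = (1 + 11/15z)/(1 − 4/15z).

Boundary: |R(x)|=1, x<0.
x=-0.51: |R|=0.5511
R=−1: 1+11/15x = −1+4/15x ⇒ -7/15x=2 ⇒ x=2/(-7/15)=-4.2857
Confirm numerically:
  x=-3.279: |R|=0.74936 <1
  x=-3.071: |R|=0.68835 <1
  x=-1.841: |R|=0.23480 <1
  x=-4.525: |R|=1.05060 >1
  x=-4.437: |R|=1.03234 >1
  x=-4.341: |R|=1.01196 >1
Stable set (-4.2857, 0).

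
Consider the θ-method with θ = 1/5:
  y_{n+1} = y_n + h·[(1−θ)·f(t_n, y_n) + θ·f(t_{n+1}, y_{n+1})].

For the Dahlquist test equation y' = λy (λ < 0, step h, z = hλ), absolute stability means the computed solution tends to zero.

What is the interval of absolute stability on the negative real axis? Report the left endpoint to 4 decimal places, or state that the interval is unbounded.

z∈(-3.3333,0).

On y'=λy, z=hλ:
  y_{n+1} = y_n + z·[4/5·y_n + 1/5·y_{n+1}] ⇒ (1 − 1/5z)y_{n+1} = (1 + 4/5z)y_n
  ⇒ R(z) = (1 + 4/5z)/(1 − 1/5z).

Solve |R(x)|<1 on ℝ⁻.
x=-1.02: |R|=0.1528
R=−1: 1+4/5x = −1+1/5x ⇒ -3/5x=2 ⇒ x=2/(-3/5)=-3.3333
Confirm numerically:
  x=-3.262: |R|=0.97410 <1
  x=-2.599: |R|=0.71009 <1
  x=-1.943: |R|=0.39925 <1
  x=-3.924: |R|=1.19857 >1
  x=-3.535: |R|=1.07088 >1
  x=-3.451: |R|=1.04177 >1
Interval (-3.3333, 0).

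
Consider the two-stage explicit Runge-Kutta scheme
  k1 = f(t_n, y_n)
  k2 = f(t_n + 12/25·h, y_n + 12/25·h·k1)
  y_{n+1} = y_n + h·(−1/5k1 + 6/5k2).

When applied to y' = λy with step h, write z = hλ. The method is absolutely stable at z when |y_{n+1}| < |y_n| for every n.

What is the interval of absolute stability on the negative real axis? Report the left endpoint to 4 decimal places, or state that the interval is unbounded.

On y'=λy, z=hλ:
  k1=λy_n ⇒ h·k1=z·y_n;  k2=λ(1+12/25z)y_n ⇒ h·k2=z(1+12/25z)y_n
  y_{n+1}/y_n = 1 − 1/5z + 6/5z(1+12/25z) = 1 + z + 72/125z²
  R(z) = 1 + z + 72/125z².

Solve |R(x)|<1 on ℝ⁻.
x=-1.5: |R|=0.7960
R=1: x+72/125x²=0 ⇒ x=−125/72=-1.7361; min R=1−1/(4·72/125)=0.5660>−1
Confirm numerically:
  x=-1.714: |R|=0.97817 <1
  x=-1.113: |R|=0.60053 <1
  x=-0.972: |R|=0.57220 <1
  x=-2.225: |R|=1.62656 >1
  x=-1.779: |R|=1.04395 >1
So |R|<1 on (-1.7361, 0).

z∈(-1.7361,0).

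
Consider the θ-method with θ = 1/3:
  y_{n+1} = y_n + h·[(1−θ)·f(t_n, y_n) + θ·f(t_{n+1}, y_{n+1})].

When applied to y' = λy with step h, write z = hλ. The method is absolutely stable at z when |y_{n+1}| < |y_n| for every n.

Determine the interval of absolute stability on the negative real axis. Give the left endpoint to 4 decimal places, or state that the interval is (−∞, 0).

On y'=λy, z=hλ:
  y_{n+1} = y_n + z·[2/3·y_n + 1/3·y_{n+1}] ⇒ (1 − 1/3z)y_{n+1} = (1 + 2/3z)y_n
  R(z) = (1 + 2/3z)/(1 − 1/3z).

Solve |R(x)|<1 on ℝ⁻.
x=-0.46: |R|=0.6012
R=−1: 1+2/3x = −1+1/3x ⇒ -1/3x=2 ⇒ x=2/(-1/3)=-6.0000
Confirm numerically:
  x=-5.677: |R|=0.96278 <1
  x=-5.413: |R|=0.93023 <1
  x=-5.327: |R|=0.91918 <1
  x=-2.777: |R|=0.44210 <1
  x=-6.409: |R|=1.04347 >1
  x=-6.334: |R|=1.03578 >1
  x=-6.294: |R|=1.03163 >1
So |R|<1 on (-6.0000, 0).

(-6.0000, 0).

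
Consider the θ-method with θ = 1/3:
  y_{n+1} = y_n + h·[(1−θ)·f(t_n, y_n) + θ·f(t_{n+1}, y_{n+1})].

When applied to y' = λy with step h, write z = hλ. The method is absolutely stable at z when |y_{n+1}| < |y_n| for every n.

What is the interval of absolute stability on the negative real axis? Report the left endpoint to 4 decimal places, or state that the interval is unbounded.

z∈(-6.0000,0).

Set f=λy, z=hλ:
  y_{n+1} = y_n + z·[2/3·y_n + 1/3·y_{n+1}] ⇒ (1 − 1/3z)y_{n+1} = (1 + 2/3z)y_n
  ⇒ R(z) = (1 + 2/3z)/(1 − 1/3z).

Need |R(x)|<1, x<0.
x=-1.23: |R|=0.1277
R=−1: 1+2/3x = −1+1/3x ⇒ -1/3x=2 ⇒ x=2/(-1/3)=-6.0000
Confirm numerically:
  x=-5.748: |R|=0.97119 <1
  x=-5.459: |R|=0.93604 <1
  x=-5.093: |R|=0.88793 <1
  x=-3.839: |R|=0.68402 <1
  x=-6.439: |R|=1.04651 >1
  x=-6.089: |R|=1.00979 >1
Stable set (-6.0000, 0).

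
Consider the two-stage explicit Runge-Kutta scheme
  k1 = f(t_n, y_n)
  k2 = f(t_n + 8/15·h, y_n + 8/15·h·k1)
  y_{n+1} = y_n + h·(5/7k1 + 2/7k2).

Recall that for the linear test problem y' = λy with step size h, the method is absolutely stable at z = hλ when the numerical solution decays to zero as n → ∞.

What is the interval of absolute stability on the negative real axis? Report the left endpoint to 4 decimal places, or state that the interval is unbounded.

(-6.5625, 0).

Set f=λy, z=hλ:
  k1=λy_n ⇒ h·k1=z·y_n;  k2=λ(1+8/15z)y_n ⇒ h·k2=z(1+8/15z)y_n
  y_{n+1}/y_n = 1 + 5/7z + 2/7z(1+8/15z) = 1 + z + 16/105z²
  so R(z) = 1 + z + 16/105z².

Boundary: |R(x)|=1, x<0.
x=-1.32: |R|=0.0545
R=1: x+16/105x²=0 ⇒ x=−105/16=-6.5625; min R=1−1/(4·16/105)=-0.6406>−1
Confirm numerically:
  x=-6.491: |R|=0.92928 <1
  x=-4.258: |R|=0.49525 <1
  x=-3.639: |R|=0.62112 <1
  x=-7.141: |R|=1.62950 >1
  x=-6.771: |R|=1.21512 >1
Stable set (-6.5625, 0).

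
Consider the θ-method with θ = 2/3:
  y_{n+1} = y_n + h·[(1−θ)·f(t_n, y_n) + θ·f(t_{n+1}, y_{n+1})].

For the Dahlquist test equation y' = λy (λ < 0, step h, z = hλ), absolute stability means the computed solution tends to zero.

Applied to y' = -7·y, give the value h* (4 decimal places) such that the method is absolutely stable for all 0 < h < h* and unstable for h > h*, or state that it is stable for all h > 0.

(−∞, 0) — no finite endpoint. Any h>0 works for λ=-7.

Set f=λy, z=hλ:
  y_{n+1} = y_n + z·[1/3·y_n + 2/3·y_{n+1}] ⇒ (1 − 2/3z)y_{n+1} = (1 + 1/3z)y_n
  so R(z) = (1 + 1/3z)/(1 − 2/3z).

Need |R(x)|<1, x<0.
x=-1.19: |R|=0.3364
x=-2: |R|=0.1429
x=-10: |R|=0.3043
x=-100: |R|=0.4778
θ=2/3≥1/2 ⇒ |1+1/3x|<|1−2/3x| ∀x<0 ⇒ interval (−∞,0).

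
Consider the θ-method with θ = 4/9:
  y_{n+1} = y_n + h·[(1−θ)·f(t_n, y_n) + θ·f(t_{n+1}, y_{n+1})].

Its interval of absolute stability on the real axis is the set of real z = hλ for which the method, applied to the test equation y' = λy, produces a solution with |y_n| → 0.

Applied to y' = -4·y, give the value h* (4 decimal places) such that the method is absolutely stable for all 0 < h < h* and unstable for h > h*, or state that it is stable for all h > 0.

Set f=λy, z=hλ:
  y_{n+1} = y_n + z·[5/9·y_n + 4/9·y_{n+1}] ⇒ (1 − 4/9z)y_{n+1} = (1 + 5/9z)y_n
  Hence R(z) = (1 + 5/9z)/(1 − 4/9z).

Boundary: |R(x)|=1, x<0.
x=-1.56: |R|=0.0787
R=−1: 1+5/9x = −1+4/9x ⇒ -1/9x=2 ⇒ x=2/(-1/9)=-18.0000
Confirm numerically:
  x=-9.374: |R|=0.81448 <1
  x=-9.181: |R|=0.80713 <1
  x=-7.828: |R|=0.74767 <1
  x=-18.482: |R|=1.00581 >1
  x=-18.368: |R|=1.00446 >1
So |R|<1 on (-18.0000, 0).

(-18.0000,0); λ=-4 ⇒ h* = (18)/4 = 4.5000.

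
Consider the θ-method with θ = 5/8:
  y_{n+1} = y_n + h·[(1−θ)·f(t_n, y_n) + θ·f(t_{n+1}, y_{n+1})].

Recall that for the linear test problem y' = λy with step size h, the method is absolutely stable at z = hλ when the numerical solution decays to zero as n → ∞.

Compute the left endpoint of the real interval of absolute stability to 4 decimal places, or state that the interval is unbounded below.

Set f=λy, z=hλ:
  y_{n+1} = y_n + z·[3/8·y_n + 5/8·y_{n+1}] ⇒ (1 − 5/8z)y_{n+1} = (1 + 3/8z)y_n
  R(z) = (1 + 3/8z)/(1 − 5/8z).

Find x<0 with |R(x)|<1.
x=-0.33: |R|=0.7264
x=-2: |R|=0.1111
x=-10: |R|=0.3793
x=-100: |R|=0.5748
θ=5/8≥1/2 ⇒ |1+3/8x|<|1−5/8x| ∀x<0 ⇒ unbounded interval.

(−∞, 0) — no finite endpoint.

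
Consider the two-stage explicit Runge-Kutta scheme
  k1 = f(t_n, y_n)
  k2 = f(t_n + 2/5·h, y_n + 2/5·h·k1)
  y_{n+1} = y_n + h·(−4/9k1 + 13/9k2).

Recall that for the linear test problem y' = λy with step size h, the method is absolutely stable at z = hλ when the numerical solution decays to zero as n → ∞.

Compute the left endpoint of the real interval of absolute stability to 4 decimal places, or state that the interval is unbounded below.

left endpoint -1.7308.

On y'=λy, z=hλ:
  k1=λy_n ⇒ h·k1=z·y_n;  k2=λ(1+2/5z)y_n ⇒ h·k2=z(1+2/5z)y_n
  y_{n+1}/y_n = 1 − 4/9z + 13/9z(1+2/5z) = 1 + z + 26/45z²
  ⇒ R(z) = 1 + z + 26/45z².

Need |R(x)|<1, x<0.
x=-1.31: |R|=0.6815
R=1: x+26/45x²=0 ⇒ x=−45/26=-1.7308; min R=1−1/(4·26/45)=0.5673>−1
Confirm numerically:
  x=-1.600: |R|=0.87911 <1
  x=-1.294: |R|=0.67345 <1
  x=-1.054: |R|=0.58786 <1
  x=-2.127: |R|=1.48694 >1
  x=-1.871: |R|=1.15159 >1
Interval (-1.7308, 0).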